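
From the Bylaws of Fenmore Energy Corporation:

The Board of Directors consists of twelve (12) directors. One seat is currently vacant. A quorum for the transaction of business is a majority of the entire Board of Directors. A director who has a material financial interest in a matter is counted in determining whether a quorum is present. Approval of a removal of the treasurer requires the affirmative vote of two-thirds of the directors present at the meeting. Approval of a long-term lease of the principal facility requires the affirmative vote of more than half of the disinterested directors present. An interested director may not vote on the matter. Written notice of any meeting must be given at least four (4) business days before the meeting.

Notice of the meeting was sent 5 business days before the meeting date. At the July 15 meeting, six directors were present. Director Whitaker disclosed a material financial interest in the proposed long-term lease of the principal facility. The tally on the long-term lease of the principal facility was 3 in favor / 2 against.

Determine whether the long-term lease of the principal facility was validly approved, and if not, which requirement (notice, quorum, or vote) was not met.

Invalid — quorum requirement not satisfied.

Notice: 5 business days given; 4 required (5 ≥ 4). Satisfied.
Quorum: 6 present (interested directors count toward quorum); quorum is 7. Not satisfied.
Vote: the long-term lease of the principal facility requires a majority of the disinterested directors present (6 − 1 = 5). A majority of 5 is 3, so 3 affirmative votes are needed; 3 voted in favor. Satisfied. (Moot — without a quorum no business can be validly transacted.)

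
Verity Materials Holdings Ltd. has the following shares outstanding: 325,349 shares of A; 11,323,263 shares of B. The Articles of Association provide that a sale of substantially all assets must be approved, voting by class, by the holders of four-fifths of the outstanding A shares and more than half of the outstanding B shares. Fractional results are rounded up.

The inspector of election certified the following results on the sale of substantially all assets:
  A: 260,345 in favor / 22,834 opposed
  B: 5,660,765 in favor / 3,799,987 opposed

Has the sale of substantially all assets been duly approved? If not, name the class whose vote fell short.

A: 4/5 of 325349 = 260279.20, rounded up to 260280; 260,280 required, 260,345 in favor — approved.
B: a majority of 11323263 is 5661632; 5,661,632 required, 5,660,765 in favor — not approved.

Not approved — the B shares did not give the required vote.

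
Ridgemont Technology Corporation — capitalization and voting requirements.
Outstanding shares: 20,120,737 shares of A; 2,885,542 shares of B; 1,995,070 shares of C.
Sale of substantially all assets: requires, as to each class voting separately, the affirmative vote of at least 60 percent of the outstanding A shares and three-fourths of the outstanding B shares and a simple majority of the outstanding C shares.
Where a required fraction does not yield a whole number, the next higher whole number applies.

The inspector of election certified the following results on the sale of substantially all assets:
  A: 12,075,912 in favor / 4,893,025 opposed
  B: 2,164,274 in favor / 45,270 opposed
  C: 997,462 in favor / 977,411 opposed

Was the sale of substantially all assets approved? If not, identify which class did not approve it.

Not approved — the C shares did not give the required vote.

A: 3/5 of 20120737 = 12072442.20, rounded up to 12072443; 12,072,443 required, 12,075,912 in favor — approved.
B: 3/4 of 2885542 = 2164156.50, rounded up to 2164157; 2,164,157 required, 2,164,274 in favor — approved.
C: a majority of 1995070 is 997536; 997,536 required, 997,462 in favor — not approved.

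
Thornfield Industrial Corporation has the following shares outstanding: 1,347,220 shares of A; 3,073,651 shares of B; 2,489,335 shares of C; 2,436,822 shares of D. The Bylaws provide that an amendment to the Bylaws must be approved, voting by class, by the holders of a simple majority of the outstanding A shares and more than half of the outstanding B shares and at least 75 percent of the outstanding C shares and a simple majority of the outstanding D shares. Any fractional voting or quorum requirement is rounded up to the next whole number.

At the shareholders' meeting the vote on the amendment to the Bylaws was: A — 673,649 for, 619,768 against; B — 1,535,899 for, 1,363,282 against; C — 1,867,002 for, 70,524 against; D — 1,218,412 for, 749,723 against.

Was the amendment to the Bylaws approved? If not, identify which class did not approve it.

A: a majority of 1347220 is 673611; 673,611 required, 673,649 in favor — approved.
B: a majority of 3073651 is 1536826; 1,536,826 required, 1,535,899 in favor — not approved.
C: 3/4 of 2489335 = 1867001.25, rounded up to 1867002; 1,867,002 required, 1,867,002 in favor — approved.
D: a majority of 2436822 is 1218412; 1,218,412 required, 1,218,412 in favor — approved.

Not approved — the B shares did not give the required vote.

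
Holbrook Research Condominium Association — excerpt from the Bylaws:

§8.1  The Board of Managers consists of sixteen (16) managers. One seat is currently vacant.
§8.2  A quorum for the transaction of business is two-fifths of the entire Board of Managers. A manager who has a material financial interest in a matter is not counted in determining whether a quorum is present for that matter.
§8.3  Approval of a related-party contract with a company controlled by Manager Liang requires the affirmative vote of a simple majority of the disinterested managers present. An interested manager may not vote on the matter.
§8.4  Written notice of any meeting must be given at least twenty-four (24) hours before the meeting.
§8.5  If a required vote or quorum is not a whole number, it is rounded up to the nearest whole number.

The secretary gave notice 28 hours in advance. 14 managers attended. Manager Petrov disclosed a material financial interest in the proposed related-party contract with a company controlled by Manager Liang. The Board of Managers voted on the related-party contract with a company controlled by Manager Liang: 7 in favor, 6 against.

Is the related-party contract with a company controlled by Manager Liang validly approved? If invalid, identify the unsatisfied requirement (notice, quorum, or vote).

Valid — all requirements satisfied.

Notice: 28 hours given; 24 required (28 ≥ 24). Satisfied.
Quorum: 14 present, but the 1 interested manager does not count, leaving 13. Quorum is 7. Satisfied.
Vote: the related-party contract with a company controlled by Manager Liang requires a majority of the disinterested managers present (14 − 1 = 13). A majority of 13 is 7, so 7 affirmative votes are needed; 7 voted in favor. Satisfied.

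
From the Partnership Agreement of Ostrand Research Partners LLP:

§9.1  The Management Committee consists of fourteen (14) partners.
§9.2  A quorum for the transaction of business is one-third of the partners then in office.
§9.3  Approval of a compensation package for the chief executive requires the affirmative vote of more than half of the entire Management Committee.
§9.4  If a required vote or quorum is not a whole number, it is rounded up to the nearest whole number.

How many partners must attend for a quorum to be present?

1/3 of 14 = 4.67, rounded up to 5.

5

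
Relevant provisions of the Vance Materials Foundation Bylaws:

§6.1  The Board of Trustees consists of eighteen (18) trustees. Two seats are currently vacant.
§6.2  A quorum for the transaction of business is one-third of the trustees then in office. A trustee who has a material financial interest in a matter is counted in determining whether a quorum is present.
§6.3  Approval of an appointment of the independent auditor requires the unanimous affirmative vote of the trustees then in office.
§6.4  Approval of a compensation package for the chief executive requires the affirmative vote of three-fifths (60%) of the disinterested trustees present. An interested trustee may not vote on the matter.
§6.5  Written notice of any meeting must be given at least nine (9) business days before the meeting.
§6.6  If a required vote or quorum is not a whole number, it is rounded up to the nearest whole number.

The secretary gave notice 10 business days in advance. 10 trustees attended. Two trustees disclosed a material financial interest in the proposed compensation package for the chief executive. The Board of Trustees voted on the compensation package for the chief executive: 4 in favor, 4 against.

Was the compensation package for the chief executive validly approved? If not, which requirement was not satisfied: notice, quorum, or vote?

Notice: 10 business days given; 9 required (10 ≥ 9). Satisfied.
Quorum: 10 present (interested trustees count toward quorum); quorum is 6. Satisfied.
Vote: the compensation package for the chief executive requires three-fifths of the disinterested trustees present (10 − 2 = 8). 3/5 of 8 = 4.80, rounded up to 5, so 5 affirmative votes are needed; 4 voted in favor. Not satisfied.

Invalid — vote requirement not satisfied.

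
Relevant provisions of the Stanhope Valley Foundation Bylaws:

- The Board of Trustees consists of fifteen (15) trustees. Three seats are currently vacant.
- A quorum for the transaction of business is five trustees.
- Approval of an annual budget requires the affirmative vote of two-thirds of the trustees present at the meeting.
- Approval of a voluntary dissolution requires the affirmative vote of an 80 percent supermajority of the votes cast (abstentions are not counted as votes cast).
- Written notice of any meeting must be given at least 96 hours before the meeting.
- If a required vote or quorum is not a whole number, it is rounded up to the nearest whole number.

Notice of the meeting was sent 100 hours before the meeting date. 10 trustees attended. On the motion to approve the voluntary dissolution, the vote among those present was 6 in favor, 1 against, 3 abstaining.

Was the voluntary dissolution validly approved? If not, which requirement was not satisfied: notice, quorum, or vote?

Notice: 100 hours given; 96 required (100 ≥ 96). Satisfied.
Quorum: 10 present; quorum is 5. Satisfied.
Vote: the voluntary dissolution requires four-fifths of the votes cast (10 present − 3 abstaining = 7). 4/5 of 7 = 5.60, rounded up to 6, so 6 affirmative votes are needed; 6 voted in favor. Satisfied.

Valid — all requirements satisfied.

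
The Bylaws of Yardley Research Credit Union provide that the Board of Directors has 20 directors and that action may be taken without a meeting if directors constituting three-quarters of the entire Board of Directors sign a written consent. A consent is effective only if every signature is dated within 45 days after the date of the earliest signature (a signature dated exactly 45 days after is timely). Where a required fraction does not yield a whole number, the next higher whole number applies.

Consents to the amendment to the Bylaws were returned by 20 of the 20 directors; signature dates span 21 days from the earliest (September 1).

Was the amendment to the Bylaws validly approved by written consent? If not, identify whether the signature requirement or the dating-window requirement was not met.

Signatures required: three-quarters of 20 — 3/4 of 20 = 15, so 15 needed; 20 signed. Sufficient.
Dating window: the latest signature is 21 days after the earliest; the limit is 45 days. Within the window.

Effective — both the signature and dating-window requirements are satisfied.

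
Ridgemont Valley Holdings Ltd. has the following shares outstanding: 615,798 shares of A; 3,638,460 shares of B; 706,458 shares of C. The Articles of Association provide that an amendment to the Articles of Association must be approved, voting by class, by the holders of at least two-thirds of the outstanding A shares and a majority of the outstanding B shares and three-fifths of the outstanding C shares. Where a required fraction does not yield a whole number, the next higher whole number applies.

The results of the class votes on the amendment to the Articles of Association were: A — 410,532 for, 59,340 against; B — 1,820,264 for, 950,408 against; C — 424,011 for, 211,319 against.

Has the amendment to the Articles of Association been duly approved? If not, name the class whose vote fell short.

A: 2/3 of 615798 = 410532; 410,532 required, 410,532 in favor — approved.
B: a majority of 3638460 is 1819231; 1,819,231 required, 1,820,264 in favor — approved.
C: 3/5 of 706458 = 423874.80, rounded up to 423875; 423,875 required, 424,011 in favor — approved.

Approved — every class gave the required vote.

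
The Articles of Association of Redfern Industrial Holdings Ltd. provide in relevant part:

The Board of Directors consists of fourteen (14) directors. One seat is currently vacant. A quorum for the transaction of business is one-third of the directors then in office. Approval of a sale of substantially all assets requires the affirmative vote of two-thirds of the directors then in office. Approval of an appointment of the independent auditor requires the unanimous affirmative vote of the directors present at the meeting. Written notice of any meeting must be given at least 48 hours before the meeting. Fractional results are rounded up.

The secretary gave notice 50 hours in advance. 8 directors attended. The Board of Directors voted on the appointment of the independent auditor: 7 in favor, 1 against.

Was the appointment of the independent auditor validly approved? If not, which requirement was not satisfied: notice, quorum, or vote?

Invalid — vote requirement not satisfied.

Notice: 50 hours given; 48 required (50 ≥ 48). Satisfied.
Quorum: 8 present; quorum is 5. Satisfied.
Vote: the appointment of the independent auditor requires the unanimous vote of the directors present (8). Unanimous means all 8, so 8 affirmative votes are needed; 7 voted in favor. Not satisfied.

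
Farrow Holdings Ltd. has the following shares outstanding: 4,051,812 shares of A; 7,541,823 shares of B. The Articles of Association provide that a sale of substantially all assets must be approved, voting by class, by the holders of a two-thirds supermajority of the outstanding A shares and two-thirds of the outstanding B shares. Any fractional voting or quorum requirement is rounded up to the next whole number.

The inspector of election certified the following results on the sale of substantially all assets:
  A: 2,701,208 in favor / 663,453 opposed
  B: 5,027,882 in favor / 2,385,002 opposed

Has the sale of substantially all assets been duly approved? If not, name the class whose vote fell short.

Approved — every class gave the required vote.

A: 2/3 of 4051812 = 2701208; 2,701,208 required, 2,701,208 in favor — approved.
B: 2/3 of 7541823 = 5027882; 5,027,882 required, 5,027,882 in favor — approved.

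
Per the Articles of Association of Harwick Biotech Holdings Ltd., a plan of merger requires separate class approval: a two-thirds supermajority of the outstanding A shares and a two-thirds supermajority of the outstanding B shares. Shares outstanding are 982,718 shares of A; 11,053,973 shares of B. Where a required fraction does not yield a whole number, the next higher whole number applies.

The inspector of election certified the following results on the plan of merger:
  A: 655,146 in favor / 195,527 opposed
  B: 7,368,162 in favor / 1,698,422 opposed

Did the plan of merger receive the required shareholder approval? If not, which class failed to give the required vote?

Not approved — the B shares did not give the required vote.

A: 2/3 of 982718 = 655145.33, rounded up to 655146; 655,146 required, 655,146 in favor — approved.
B: 2/3 of 11053973 = 7369315.33, rounded up to 7369316; 7,369,316 required, 7,368,162 in favor — not approved.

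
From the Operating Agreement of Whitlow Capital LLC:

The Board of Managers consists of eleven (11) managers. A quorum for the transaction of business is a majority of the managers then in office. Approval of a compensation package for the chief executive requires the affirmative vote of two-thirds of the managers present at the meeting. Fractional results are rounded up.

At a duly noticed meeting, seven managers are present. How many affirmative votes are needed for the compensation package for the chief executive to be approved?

The compensation package for the chief executive requires two-thirds of the managers present (7).
2/3 of 7 = 4.67, rounded up to 5.

5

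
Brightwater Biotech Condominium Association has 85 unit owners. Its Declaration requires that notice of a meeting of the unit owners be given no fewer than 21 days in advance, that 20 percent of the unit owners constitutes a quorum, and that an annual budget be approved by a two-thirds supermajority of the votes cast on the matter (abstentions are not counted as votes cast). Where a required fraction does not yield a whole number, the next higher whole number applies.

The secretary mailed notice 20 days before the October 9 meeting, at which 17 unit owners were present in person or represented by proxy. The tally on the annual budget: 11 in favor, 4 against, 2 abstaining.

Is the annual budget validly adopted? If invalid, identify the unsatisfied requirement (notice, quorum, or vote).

Invalid — notice requirement not satisfied.

Notice: 20 days given; 21 required. Not satisfied.
Quorum: 20% of 85 = 17; 17 present. Satisfied.
Vote: requires two-thirds of the votes cast (17 − 2 abstaining = 15); 2/3 of 15 = 10, so 10 needed; 11 in favor. Satisfied.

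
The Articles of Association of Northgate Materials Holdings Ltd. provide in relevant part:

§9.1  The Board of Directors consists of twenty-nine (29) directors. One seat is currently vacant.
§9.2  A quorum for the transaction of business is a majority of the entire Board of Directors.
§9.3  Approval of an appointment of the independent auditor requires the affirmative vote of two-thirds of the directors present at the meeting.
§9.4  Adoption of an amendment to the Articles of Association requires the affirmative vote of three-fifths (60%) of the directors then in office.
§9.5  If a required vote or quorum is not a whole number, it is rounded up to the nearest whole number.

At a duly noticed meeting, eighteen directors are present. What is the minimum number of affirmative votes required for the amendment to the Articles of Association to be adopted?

17

The amendment to the Articles of Association requires three-fifths of the directors then in office (28).
3/5 of 28 = 16.80, rounded up to 17.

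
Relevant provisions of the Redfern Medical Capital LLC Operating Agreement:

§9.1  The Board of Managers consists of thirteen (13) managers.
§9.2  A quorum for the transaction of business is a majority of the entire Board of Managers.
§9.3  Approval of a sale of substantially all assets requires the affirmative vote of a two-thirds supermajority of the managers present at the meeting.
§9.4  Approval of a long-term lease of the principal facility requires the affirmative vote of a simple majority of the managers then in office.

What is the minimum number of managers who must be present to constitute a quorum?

7

A majority of 13 is 7.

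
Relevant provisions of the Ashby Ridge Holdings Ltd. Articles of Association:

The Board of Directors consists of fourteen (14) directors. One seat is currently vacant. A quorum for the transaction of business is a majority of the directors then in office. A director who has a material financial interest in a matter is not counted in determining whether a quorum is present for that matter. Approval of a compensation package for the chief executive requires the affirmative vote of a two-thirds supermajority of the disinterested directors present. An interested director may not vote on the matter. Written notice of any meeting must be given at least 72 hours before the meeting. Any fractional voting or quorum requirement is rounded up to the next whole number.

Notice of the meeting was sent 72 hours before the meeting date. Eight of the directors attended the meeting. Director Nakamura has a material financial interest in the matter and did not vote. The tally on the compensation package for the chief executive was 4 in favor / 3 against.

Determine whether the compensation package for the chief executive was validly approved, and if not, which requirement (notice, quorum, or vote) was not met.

Invalid — vote requirement not satisfied.

Notice: 72 hours given; 72 required (72 ≥ 72). Satisfied.
Quorum: 8 present, but the 1 interested director does not count, leaving 7. Quorum is 7. Satisfied.
Vote: the compensation package for the chief executive requires two-thirds of the disinterested directors present (8 − 1 = 7). 2/3 of 7 = 4.67, rounded up to 5, so 5 affirmative votes are needed; 4 voted in favor. Not satisfied.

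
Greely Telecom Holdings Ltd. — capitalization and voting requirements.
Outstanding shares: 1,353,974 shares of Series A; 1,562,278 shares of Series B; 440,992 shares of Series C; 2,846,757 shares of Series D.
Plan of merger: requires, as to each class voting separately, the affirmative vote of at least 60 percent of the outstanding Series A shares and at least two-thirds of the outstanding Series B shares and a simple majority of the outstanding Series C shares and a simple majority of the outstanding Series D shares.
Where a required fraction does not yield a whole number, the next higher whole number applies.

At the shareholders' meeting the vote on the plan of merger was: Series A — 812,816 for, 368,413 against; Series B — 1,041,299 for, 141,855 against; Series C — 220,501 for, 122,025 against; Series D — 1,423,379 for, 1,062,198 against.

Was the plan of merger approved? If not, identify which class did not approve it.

Not approved — the Series B shares did not give the required vote.

Series A: 3/5 of 1353974 = 812384.40, rounded up to 812385; 812,385 required, 812,816 in favor — approved.
Series B: 2/3 of 1562278 = 1041518.67, rounded up to 1041519; 1,041,519 required, 1,041,299 in favor — not approved.
Series C: a majority of 440992 is 220497; 220,497 required, 220,501 in favor — approved.
Series D: a majority of 2846757 is 1423379; 1,423,379 required, 1,423,379 in favor — approved.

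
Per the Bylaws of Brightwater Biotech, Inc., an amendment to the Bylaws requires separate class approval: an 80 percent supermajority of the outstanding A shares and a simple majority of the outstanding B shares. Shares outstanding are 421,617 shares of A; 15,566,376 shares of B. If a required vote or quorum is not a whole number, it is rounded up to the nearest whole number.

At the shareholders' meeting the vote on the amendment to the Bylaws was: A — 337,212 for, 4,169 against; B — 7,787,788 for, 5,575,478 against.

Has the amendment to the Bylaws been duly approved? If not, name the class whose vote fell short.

Not approved — the A shares did not give the required vote.

A: 4/5 of 421617 = 337293.60, rounded up to 337294; 337,294 required, 337,212 in favor — not approved.
B: a majority of 15566376 is 7783189; 7,783,189 required, 7,787,788 in favor — approved.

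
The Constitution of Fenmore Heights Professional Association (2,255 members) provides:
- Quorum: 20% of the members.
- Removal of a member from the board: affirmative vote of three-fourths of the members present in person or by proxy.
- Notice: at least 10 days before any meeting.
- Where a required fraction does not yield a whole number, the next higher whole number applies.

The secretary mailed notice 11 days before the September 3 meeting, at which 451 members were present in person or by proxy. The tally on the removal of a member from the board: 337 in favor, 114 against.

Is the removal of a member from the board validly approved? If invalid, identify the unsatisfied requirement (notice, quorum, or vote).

Notice: 11 days given; 10 required. Satisfied.
Quorum: 20% of 2,255 = 451; 451 present. Satisfied.
Vote: requires three-fourths of those present (451); 3/4 of 451 = 338.25, rounded up to 339, so 339 needed; 337 in favor. Not satisfied.

Invalid — vote requirement not satisfied.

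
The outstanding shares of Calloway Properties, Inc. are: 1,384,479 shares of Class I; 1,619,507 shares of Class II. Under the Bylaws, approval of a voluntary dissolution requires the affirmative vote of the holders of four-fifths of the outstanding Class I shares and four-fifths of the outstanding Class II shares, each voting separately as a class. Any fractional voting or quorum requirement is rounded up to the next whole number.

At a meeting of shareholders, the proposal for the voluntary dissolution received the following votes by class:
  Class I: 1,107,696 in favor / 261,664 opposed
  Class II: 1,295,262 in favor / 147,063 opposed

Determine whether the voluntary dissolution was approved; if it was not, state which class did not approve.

Class I: 4/5 of 1384479 = 1107583.20, rounded up to 1107584; 1,107,584 required, 1,107,696 in favor — approved.
Class II: 4/5 of 1619507 = 1295605.60, rounded up to 1295606; 1,295,606 required, 1,295,262 in favor — not approved.

Not approved — the Class II shares did not give the required vote.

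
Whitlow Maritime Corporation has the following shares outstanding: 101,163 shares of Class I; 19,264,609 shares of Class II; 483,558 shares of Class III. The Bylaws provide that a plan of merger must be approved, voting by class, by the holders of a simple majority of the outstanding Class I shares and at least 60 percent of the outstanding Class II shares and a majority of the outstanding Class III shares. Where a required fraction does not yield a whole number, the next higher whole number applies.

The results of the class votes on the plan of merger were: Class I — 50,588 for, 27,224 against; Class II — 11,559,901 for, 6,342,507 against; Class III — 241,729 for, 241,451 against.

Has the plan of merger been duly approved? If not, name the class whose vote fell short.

Not approved — the Class III shares did not give the required vote.

Class I: a majority of 101163 is 50582; 50,582 required, 50,588 in favor — approved.
Class II: 3/5 of 19264609 = 11558765.40, rounded up to 11558766; 11,558,766 required, 11,559,901 in favor — approved.
Class III: a majority of 483558 is 241780; 241,780 required, 241,729 in favor — not approved.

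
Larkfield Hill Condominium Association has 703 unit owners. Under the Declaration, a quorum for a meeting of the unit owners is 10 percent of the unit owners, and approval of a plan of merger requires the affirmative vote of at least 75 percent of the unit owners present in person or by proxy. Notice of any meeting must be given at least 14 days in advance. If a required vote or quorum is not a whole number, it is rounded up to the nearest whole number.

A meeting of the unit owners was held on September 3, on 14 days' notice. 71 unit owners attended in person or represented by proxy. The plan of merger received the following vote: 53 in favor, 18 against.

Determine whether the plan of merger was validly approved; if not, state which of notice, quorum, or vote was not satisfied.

Invalid — vote requirement not satisfied.

Notice: 14 days given; 14 required. Satisfied.
Quorum: 10% of 703 = 70.30, rounded up to 71; 71 present. Satisfied.
Vote: requires three-fourths of those present (71); 3/4 of 71 = 53.25, rounded up to 54, so 54 needed; 53 in favor. Not satisfied.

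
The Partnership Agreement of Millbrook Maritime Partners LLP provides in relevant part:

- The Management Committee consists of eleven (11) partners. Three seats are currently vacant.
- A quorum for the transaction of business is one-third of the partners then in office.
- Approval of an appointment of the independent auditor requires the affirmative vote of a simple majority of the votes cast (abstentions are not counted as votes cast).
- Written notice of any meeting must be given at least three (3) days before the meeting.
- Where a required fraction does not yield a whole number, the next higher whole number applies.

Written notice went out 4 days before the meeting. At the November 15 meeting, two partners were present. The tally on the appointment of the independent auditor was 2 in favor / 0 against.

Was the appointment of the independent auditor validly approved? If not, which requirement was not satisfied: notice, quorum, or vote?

Notice: 4 days given; 3 required (4 ≥ 3). Satisfied.
Quorum: 2 present; quorum is 3. Not satisfied.
Vote: the appointment of the independent auditor requires a majority of the votes cast (2). A majority of 2 is 2, so 2 affirmative votes are needed; 2 voted in favor. Satisfied. (Moot — without a quorum no business can be validly transacted.)

Invalid — quorum requirement not satisfied.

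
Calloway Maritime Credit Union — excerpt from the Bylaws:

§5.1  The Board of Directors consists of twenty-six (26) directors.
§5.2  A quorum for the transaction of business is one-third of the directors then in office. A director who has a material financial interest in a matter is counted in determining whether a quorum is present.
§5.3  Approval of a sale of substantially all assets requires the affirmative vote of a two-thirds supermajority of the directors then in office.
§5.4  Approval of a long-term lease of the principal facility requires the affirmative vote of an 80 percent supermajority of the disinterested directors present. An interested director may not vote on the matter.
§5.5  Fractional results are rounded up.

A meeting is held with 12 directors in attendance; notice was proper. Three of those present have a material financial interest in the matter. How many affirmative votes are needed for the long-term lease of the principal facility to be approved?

8

The long-term lease of the principal facility requires four-fifths of the disinterested directors present (12 − 3 = 9).
4/5 of 9 = 7.20, rounded up to 8.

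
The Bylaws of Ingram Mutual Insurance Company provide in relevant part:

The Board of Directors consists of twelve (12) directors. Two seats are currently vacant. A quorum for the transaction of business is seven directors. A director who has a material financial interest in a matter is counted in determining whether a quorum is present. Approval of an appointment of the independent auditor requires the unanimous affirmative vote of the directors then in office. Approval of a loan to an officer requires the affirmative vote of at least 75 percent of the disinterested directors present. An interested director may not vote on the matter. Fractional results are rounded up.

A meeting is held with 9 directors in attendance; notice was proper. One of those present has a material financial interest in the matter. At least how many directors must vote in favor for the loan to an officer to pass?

6

The loan to an officer requires three-fourths of the disinterested directors present (9 − 1 = 8).
3/4 of 8 = 6.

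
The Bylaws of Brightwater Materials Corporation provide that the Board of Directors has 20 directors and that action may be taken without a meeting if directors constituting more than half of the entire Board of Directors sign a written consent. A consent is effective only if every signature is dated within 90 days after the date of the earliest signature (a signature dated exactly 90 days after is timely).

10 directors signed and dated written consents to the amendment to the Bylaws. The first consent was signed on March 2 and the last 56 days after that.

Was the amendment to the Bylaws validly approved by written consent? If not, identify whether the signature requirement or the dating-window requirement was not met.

Signatures required: more than half of 20 — a majority of 20 is 11, so 11 needed; 10 signed. Insufficient.
Dating window: the latest signature is 56 days after the earliest; the limit is 90 days. Within the window.

Not effective — insufficient signatures.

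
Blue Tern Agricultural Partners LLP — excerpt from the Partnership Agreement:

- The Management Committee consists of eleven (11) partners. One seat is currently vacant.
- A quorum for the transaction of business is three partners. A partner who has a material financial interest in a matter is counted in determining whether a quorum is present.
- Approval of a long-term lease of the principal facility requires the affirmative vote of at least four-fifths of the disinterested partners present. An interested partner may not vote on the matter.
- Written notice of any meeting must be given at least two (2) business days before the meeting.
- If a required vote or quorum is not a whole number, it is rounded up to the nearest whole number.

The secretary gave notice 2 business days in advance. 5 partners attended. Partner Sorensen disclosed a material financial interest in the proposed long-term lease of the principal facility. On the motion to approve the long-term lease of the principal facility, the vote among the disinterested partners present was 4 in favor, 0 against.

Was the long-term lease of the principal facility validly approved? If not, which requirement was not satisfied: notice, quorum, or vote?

Notice: 2 business days given; 2 required (2 ≥ 2). Satisfied.
Quorum: 5 present (interested partners count toward quorum); quorum is 3. Satisfied.
Vote: the long-term lease of the principal facility requires four-fifths of the disinterested partners present (5 − 1 = 4). 4/5 of 4 = 3.20, rounded up to 4, so 4 affirmative votes are needed; 4 voted in favor. Satisfied.

Valid — all requirements satisfied.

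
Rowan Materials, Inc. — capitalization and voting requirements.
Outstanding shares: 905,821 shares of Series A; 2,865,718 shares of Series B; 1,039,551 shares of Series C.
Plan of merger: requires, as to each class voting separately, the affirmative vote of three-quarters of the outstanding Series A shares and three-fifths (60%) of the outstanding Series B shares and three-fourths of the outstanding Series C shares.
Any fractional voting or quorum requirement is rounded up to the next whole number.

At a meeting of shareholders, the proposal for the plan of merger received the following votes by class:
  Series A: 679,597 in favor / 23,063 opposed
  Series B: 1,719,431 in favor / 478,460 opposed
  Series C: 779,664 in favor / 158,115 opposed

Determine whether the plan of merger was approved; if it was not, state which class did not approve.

Series A: 3/4 of 905821 = 679365.75, rounded up to 679366; 679,366 required, 679,597 in favor — approved.
Series B: 3/5 of 2865718 = 1719430.80, rounded up to 1719431; 1,719,431 required, 1,719,431 in favor — approved.
Series C: 3/4 of 1039551 = 779663.25, rounded up to 779664; 779,664 required, 779,664 in favor — approved.

Approved — every class gave the required vote.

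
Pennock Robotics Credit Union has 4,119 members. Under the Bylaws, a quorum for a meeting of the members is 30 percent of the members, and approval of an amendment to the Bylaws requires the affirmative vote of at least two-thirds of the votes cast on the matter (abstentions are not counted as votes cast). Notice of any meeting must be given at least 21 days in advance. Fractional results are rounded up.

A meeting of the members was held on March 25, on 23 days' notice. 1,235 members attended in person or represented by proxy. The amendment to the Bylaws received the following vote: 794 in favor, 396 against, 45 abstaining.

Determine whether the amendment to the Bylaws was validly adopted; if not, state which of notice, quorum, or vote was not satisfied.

Invalid — quorum requirement not satisfied.

Notice: 23 days given; 21 required. Satisfied.
Quorum: 30% of 4,119 = 1,235.70, rounded up to 1,236; 1,235 present. Not satisfied.
Vote: requires two-thirds of the votes cast (1,235 − 45 abstaining = 1,190); 2/3 of 1190 = 793.33, rounded up to 794, so 794 needed; 794 in favor. Satisfied.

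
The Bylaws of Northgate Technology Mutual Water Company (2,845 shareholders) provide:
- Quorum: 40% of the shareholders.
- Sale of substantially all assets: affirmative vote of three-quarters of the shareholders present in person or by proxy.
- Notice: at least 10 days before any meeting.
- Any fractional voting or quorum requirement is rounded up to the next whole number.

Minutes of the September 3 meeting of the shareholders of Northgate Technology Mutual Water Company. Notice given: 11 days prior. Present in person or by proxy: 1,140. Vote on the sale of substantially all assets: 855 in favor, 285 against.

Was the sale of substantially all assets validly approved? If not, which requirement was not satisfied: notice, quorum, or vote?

Valid — all requirements satisfied.

Notice: 11 days given; 10 required. Satisfied.
Quorum: 40% of 2,845 = 1,138; 1,140 present. Satisfied.
Vote: requires three-fourths of those present (1,140); 3/4 of 1140 = 855, so 855 needed; 855 in favor. Satisfied.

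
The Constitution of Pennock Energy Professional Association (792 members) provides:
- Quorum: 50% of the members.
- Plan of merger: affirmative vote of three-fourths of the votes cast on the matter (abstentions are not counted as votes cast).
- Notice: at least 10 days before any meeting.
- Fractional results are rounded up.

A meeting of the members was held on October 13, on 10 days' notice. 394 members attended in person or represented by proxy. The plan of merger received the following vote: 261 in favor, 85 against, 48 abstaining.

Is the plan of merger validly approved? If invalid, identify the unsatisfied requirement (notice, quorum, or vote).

Invalid — quorum requirement not satisfied.

Notice: 10 days given; 10 required. Satisfied.
Quorum: 50% of 792 = 396; 394 present. Not satisfied.
Vote: requires three-fourths of the votes cast (394 − 48 abstaining = 346); 3/4 of 346 = 259.50, rounded up to 260, so 260 needed; 261 in favor. Satisfied.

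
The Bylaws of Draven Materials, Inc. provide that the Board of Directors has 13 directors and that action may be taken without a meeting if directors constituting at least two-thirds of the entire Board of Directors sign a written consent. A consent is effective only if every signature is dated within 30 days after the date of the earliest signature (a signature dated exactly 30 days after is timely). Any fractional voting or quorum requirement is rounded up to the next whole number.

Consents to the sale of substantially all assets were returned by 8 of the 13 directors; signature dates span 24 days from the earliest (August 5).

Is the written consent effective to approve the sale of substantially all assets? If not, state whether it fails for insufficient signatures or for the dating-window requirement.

Signatures required: at least two-thirds of 13 — 2/3 of 13 = 8.67, rounded up to 9, so 9 needed; 8 signed. Insufficient.
Dating window: the latest signature is 24 days after the earliest; the limit is 30 days. Within the window.

Not effective — insufficient signatures.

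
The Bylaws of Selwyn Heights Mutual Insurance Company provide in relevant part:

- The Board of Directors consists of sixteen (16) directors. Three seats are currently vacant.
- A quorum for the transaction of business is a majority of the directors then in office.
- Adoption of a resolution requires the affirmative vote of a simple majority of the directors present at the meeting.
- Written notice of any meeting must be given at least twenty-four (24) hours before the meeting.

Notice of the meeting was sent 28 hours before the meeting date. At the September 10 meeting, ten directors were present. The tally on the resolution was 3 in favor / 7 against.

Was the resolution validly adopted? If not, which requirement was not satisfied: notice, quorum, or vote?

Notice: 28 hours given; 24 required (28 ≥ 24). Satisfied.
Quorum: 10 present; quorum is 7. Satisfied.
Vote: the resolution requires a majority of the directors present (10). A majority of 10 is 6, so 6 affirmative votes are needed; 3 voted in favor. Not satisfied.

Invalid — vote requirement not satisfied.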